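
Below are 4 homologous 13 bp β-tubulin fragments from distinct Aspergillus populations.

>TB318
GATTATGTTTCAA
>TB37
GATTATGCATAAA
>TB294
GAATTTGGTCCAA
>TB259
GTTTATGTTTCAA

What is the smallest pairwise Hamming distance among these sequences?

Pairwise Hamming distances:
  TB318 vs TB37: 3
  TB318 vs TB294: 4
  TB318 vs TB259: 1
  TB37 vs TB294: 6
  TB37 vs TB259: 4
  TB294 vs TB259: 5
The smallest is 1, between TB318 and TB259.

1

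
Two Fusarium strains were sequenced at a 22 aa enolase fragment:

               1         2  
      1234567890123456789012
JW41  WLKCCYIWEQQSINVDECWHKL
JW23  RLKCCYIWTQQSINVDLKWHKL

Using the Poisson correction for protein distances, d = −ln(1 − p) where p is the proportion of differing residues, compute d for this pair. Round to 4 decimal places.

Differing sites — 1:W/R; 9:E/T; 17:E/L; 18:C/K.
p = 4/22 = 0.181818.
d = −ln(1 − 0.181818) = −ln(0.818182) = 0.2007.

0.2007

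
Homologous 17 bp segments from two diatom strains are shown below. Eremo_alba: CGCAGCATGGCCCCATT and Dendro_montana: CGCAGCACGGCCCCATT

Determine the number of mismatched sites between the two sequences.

1

The sequences differ at position 8 (T/C).
That gives 1 mismatch out of 17 aligned sites, so the Hamming distance is 1.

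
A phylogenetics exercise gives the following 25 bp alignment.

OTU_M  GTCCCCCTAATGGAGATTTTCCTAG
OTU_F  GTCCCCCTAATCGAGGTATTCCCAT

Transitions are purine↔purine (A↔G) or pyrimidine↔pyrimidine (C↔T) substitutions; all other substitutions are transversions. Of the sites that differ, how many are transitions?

2

The sequences differ at positions 12 (G/C, transversion), 16 (A/G, transition), 18 (T/A, transversion), 23 (T/C, transition), 25 (G/T, transversion).
Of the 5 differences, 2 transitions and 3 transversions, so the answer is 2.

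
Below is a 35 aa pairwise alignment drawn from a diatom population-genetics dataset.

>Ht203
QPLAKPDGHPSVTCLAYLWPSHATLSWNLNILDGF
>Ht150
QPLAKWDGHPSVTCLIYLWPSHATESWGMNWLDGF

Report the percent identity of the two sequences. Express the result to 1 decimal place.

82.9%

Mismatches occur at site 6 (P/W), site 16 (A/I), site 25 (L/E), site 28 (N/G), site 29 (L/M), site 31 (I/W).
29 of the 35 sites match, so the percent identity is 29/35 × 100 = 82.9%.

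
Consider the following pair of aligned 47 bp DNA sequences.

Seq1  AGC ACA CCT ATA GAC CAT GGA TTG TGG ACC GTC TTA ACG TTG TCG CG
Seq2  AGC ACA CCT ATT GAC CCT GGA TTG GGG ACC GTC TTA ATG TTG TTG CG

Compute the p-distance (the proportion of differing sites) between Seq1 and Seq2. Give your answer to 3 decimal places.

The sequences differ at positions 12 (A/T), 17 (A/C), 25 (T/G), 38 (C/T), 44 (C/T).
There are 5 differences over 47 sites, so p = 5/47 = 0.106.

0.106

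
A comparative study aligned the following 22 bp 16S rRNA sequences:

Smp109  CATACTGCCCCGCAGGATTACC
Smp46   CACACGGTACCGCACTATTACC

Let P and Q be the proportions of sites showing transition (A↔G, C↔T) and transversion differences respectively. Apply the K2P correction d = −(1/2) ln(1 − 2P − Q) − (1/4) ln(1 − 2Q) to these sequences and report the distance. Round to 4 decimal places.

Mismatches occur at site 3 (T↔C, transition), site 6 (T↔G, transversion), site 8 (C↔T, transition), site 9 (C↔A, transversion), site 15 (G↔C, transversion), site 16 (G↔T, transversion).
Of the 6 differences, 2 transitions and 4 transversions over 22 sites: P = 2/22 = 0.090909, Q = 4/22 = 0.181818.
d = −0.5·ln(0.636364) − 0.25·ln(0.636364) = −0.5·(-0.451985) − 0.25·(-0.451985) = 0.3390.

0.3390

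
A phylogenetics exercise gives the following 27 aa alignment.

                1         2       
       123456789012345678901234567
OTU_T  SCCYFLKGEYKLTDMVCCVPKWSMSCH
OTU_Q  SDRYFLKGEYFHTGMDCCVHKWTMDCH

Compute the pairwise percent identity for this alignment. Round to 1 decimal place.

Mismatches occur at site 2 (C→D), site 3 (C→R), site 11 (K→F), site 12 (L→H), site 14 (D→G), site 16 (V→D), site 20 (P→H), site 23 (S→T), site 25 (S→D).
18 of the 27 sites match, so the percent identity is 18/27 × 100 = 66.7%.

66.7%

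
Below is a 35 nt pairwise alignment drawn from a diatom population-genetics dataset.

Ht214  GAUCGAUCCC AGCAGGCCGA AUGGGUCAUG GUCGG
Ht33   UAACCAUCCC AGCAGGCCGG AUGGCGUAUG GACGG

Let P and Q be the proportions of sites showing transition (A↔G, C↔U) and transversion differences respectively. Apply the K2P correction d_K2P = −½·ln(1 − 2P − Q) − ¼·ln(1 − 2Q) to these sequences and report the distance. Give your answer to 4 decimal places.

Differing sites — 1:G/U (Tv); 3:U/A (Tv); 5:G/C (Tv); 20:A/G (Ti); 25:G/C (Tv); 26:U/G (Tv); 27:C/U (Ti); 32:U/A (Tv).
Of the 8 differences, 2 transitions and 6 transversions over 35 sites: P = 2/35 = 0.057143, Q = 6/35 = 0.171429.
d = −0.5·ln(0.714285) − 0.25·ln(0.657142) = −0.5·(-0.336473) − 0.25·(-0.419855) = 0.2732.

0.2732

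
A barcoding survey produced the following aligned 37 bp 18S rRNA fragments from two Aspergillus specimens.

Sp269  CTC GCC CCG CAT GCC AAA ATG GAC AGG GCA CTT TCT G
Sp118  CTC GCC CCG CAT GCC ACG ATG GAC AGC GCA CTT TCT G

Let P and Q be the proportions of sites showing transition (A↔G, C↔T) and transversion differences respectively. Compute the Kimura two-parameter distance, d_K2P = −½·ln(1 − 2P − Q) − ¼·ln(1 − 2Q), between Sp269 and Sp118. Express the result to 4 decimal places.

0.0858

The sequences differ at positions 17 (A/C, transversion), 18 (A/G, transition), 27 (G/C, transversion).
Of the 3 differences, 1 transition and 2 transversions over 37 sites: P = 1/37 = 0.027027, Q = 2/37 = 0.054054.
d = −0.5·ln(0.891892) − 0.25·ln(0.891892) = −0.5·(-0.114410) − 0.25·(-0.114410) = 0.0858.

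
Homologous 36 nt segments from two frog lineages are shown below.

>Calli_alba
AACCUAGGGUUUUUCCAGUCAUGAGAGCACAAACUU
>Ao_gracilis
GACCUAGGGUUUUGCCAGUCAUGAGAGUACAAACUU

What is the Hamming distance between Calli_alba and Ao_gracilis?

3

The sequences differ at positions 1 (A/G), 14 (U/G), 28 (C/U).
That gives 3 mismatches out of 36 aligned sites, so the Hamming distance is 3.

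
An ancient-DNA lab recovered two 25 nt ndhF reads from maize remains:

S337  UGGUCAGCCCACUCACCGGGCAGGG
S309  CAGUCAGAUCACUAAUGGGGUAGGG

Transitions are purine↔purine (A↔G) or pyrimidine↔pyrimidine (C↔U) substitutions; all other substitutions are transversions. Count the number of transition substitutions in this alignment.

The sequences differ at positions 1 (U/C, transition), 2 (G/A, transition), 8 (C/A, transversion), 9 (C/U, transition), 14 (C/A, transversion), 16 (C/U, transition), 17 (C/G, transversion), 21 (C/U, transition).
Of the 8 differences, 5 transitions and 3 transversions, so the answer is 5.

5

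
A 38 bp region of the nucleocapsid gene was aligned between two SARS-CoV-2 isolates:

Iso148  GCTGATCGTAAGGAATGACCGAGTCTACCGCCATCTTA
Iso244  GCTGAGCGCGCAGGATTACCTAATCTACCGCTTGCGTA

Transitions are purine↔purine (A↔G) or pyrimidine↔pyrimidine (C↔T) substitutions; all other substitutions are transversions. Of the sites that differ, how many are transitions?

6

The sequences differ at positions 6 (T/G, transversion), 9 (T/C, transition), 10 (A/G, transition), 11 (A/C, transversion), 12 (G/A, transition), 14 (A/G, transition), 17 (G/T, transversion), 21 (G/T, transversion), 23 (G/A, transition), 32 (C/T, transition), 33 (A/T, transversion), 34 (T/G, transversion), 36 (T/G, transversion).
Of the 13 differences, 6 transitions and 7 transversions, so the answer is 6.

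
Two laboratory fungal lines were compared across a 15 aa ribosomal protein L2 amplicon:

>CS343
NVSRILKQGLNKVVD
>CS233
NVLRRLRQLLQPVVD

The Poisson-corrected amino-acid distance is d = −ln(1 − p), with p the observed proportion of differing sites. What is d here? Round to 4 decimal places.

0.5108

The sequences differ at positions 3 (S/L), 5 (I/R), 7 (K/R), 9 (G/L), 11 (N/Q), 12 (K/P).
p = 6/15 = 0.400000.
d = −ln(1 − 0.400000) = −ln(0.600000) = 0.5108.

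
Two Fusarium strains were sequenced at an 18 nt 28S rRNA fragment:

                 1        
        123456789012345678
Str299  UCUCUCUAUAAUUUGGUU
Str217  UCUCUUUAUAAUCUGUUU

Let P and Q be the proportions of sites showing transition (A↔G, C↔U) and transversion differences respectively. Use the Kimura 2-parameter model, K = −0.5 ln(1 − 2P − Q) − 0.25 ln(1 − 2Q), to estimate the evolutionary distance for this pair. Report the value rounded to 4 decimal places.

0.1922

Differing sites — 6:C/U (Ti); 13:U/C (Ti); 16:G/U (Tv).
Of the 3 differences, 2 transitions and 1 transversion over 18 sites: P = 2/18 = 0.111111, Q = 1/18 = 0.055556.
d = −0.5·ln(0.722222) − 0.25·ln(0.888888) = −0.5·(-0.325423) − 0.25·(-0.117784) = 0.1922.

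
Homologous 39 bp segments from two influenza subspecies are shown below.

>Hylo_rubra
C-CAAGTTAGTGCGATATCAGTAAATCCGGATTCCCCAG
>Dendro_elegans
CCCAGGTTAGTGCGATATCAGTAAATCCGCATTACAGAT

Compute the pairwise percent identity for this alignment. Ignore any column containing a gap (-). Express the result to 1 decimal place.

84.2%

Excluding the 1 gap column leaves 38 comparable sites.
Differing sites — 5:A/G; 30:G/C; 34:C/A; 36:C/A; 37:C/G; 39:G/T.
32 of the 38 comparable sites match, so the percent identity is 32/38 × 100 = 84.2%.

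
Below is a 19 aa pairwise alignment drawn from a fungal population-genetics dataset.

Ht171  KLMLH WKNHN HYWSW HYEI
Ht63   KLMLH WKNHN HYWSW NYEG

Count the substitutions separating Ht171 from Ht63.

2

Mismatches occur at site 16 (H→N), site 19 (I→G).
That gives 2 mismatches out of 19 aligned sites, so the Hamming distance is 2.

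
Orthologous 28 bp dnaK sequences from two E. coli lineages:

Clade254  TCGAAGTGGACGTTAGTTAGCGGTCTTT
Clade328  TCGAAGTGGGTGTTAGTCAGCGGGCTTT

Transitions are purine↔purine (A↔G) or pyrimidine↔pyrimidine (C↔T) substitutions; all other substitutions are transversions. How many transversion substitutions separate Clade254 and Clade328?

1

The sequences differ at positions 10 (A/G, transition), 11 (C/T, transition), 18 (T/C, transition), 24 (T/G, transversion).
Of the 4 differences, 3 transitions and 1 transversion, so the answer is 1.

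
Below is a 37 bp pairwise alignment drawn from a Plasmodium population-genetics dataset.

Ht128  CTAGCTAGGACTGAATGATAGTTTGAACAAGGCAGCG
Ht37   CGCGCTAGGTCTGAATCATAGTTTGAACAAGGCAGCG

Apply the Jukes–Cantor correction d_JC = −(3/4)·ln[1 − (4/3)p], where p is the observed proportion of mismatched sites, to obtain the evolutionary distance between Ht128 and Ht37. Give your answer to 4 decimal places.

0.1167

The sequences differ at positions 2 (T/G), 3 (A/C), 10 (A/T), 17 (G/C).
p = 4/37 = 0.108108.
d = −0.75 · ln(1 − (4/3)·0.108108) = −0.75 · ln(0.855856) = −0.75 · (-0.155653) = 0.1167.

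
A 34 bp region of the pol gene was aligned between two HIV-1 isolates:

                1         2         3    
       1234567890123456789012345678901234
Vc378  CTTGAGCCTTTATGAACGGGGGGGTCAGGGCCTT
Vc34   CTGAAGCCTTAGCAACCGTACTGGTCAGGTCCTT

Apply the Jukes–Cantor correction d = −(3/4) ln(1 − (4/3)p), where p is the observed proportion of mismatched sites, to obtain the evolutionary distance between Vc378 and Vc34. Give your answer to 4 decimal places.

0.4770

The sequences differ at positions 3 (T/G), 4 (G/A), 11 (T/A), 12 (A/G), 13 (T/C), 14 (G/A), 16 (A/C), 19 (G/T), 20 (G/A), 21 (G/C), 22 (G/T), 30 (G/T).
p = 12/34 = 0.352941.
d = −0.75 · ln(1 − (4/3)·0.352941) = −0.75 · ln(0.529412) = −0.75 · (-0.635988) = 0.4770.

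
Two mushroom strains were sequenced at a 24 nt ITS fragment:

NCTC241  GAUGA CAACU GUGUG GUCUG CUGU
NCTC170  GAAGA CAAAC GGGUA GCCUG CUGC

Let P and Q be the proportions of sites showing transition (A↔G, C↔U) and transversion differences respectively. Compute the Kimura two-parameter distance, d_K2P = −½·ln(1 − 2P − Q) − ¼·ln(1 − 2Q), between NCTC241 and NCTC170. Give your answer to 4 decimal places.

0.3785

The sequences differ at positions 3 (U/A, transversion), 9 (C/A, transversion), 10 (U/C, transition), 12 (U/G, transversion), 15 (G/A, transition), 17 (U/C, transition), 24 (U/C, transition).
Of the 7 differences, 4 transitions and 3 transversions over 24 sites: P = 4/24 = 0.166667, Q = 3/24 = 0.125000.
d = −0.5·ln(0.541666) − 0.25·ln(0.750000) = −0.5·(-0.613106) − 0.25·(-0.287682) = 0.3785.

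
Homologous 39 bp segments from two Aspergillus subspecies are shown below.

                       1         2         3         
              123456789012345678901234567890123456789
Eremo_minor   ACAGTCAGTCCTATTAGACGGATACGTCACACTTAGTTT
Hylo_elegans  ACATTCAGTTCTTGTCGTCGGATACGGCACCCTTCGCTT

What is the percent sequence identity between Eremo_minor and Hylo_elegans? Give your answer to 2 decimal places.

74.36%

Mismatches occur at site 4 (G→T), site 10 (C→T), site 13 (A→T), site 14 (T→G), site 16 (A→C), site 18 (A→T), site 27 (T→G), site 31 (A→C), site 35 (A→C), site 37 (T→C).
29 of the 39 sites match, so the percent identity is 29/39 × 100 = 74.36%.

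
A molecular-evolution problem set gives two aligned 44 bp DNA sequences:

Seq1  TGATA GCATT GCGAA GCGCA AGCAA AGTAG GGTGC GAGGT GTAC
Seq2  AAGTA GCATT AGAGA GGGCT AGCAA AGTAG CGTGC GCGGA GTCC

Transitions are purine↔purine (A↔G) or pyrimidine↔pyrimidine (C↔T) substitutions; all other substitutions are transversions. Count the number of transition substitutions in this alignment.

Mismatches occur at site 1 (T→A, transversion), site 2 (G→A, transition), site 3 (A→G, transition), site 11 (G→A, transition), site 12 (C→G, transversion), site 13 (G→A, transition), site 14 (A→G, transition), site 17 (C→G, transversion), site 20 (A→T, transversion), site 31 (G→C, transversion), site 37 (A→C, transversion), site 40 (T→A, transversion), site 43 (A→C, transversion).
Of the 13 differences, 5 transitions and 8 transversions, so the answer is 5.

5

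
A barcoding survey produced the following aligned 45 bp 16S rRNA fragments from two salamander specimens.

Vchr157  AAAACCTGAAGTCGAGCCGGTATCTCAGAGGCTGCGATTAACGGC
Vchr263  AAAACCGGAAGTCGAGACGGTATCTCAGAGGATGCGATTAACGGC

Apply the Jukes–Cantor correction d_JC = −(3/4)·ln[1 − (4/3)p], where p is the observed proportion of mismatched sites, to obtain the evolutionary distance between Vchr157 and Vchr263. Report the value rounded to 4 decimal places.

0.0698

Differing sites — 7:T/G; 17:C/A; 32:C/A.
p = 3/45 = 0.066667.
d = −0.75 · ln(1 − (4/3)·0.066667) = −0.75 · ln(0.911111) = −0.75 · (-0.093091) = 0.0698.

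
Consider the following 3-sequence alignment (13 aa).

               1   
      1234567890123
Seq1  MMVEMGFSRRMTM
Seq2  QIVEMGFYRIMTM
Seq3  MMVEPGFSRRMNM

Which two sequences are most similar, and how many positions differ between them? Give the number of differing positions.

2

Pairwise Hamming distances:
  Seq1 vs Seq2: 4
  Seq1 vs Seq3: 2
  Seq2 vs Seq3: 6
The smallest is 2, between Seq1 and Seq3.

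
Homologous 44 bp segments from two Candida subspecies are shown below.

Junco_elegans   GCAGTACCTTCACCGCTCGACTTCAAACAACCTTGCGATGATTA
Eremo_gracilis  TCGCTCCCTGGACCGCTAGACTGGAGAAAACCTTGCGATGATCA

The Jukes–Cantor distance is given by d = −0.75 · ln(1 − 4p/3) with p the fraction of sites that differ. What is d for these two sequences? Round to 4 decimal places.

The sequences differ at positions 1 (G/T), 3 (A/G), 4 (G/C), 6 (A/C), 10 (T/G), 11 (C/G), 18 (C/A), 23 (T/G), 24 (C/G), 26 (A/G), 28 (C/A), 43 (T/C).
p = 12/44 = 0.272727.
d = −0.75 · ln(1 − (4/3)·0.272727) = −0.75 · ln(0.636364) = −0.75 · (-0.451985) = 0.3390.

0.3390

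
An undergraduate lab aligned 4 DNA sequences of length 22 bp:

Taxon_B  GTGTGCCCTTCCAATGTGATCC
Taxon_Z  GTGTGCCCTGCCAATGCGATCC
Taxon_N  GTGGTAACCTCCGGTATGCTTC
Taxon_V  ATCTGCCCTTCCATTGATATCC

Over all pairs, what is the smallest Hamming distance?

Pairwise Hamming distances:
  Taxon_B vs Taxon_Z: 2
  Taxon_B vs Taxon_N: 10
  Taxon_B vs Taxon_V: 5
  Taxon_Z vs Taxon_N: 12
  Taxon_Z vs Taxon_V: 6
  Taxon_N vs Taxon_V: 14
The smallest is 2, between Taxon_B and Taxon_Z.

2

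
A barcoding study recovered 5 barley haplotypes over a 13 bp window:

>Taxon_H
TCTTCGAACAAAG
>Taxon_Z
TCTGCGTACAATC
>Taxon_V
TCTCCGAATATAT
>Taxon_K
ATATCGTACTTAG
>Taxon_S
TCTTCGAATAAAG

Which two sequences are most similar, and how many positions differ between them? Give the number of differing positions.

Pairwise Hamming distances:
  Taxon_H vs Taxon_Z: 4
  Taxon_H vs Taxon_V: 4
  Taxon_H vs Taxon_K: 6
  Taxon_H vs Taxon_S: 1
  Taxon_Z vs Taxon_V: 6
  Taxon_Z vs Taxon_K: 8
  Taxon_Z vs Taxon_S: 5
  Taxon_V vs Taxon_K: 8
  Taxon_V vs Taxon_S: 3
  Taxon_K vs Taxon_S: 7
The smallest is 1, between Taxon_H and Taxon_S.

1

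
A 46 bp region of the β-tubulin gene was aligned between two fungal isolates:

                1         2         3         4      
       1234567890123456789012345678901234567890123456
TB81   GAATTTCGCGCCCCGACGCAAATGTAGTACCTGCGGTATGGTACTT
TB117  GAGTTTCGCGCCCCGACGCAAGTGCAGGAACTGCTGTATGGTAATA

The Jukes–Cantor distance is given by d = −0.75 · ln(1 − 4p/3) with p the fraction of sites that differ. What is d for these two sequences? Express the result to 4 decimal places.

Mismatches occur at site 3 (A↔G), site 22 (A↔G), site 25 (T↔C), site 28 (T↔G), site 30 (C↔A), site 35 (G↔T), site 44 (C↔A), site 46 (T↔A).
p = 8/46 = 0.173913.
d = −0.75 · ln(1 − (4/3)·0.173913) = −0.75 · ln(0.768116) = −0.75 · (-0.263815) = 0.1979.

0.1979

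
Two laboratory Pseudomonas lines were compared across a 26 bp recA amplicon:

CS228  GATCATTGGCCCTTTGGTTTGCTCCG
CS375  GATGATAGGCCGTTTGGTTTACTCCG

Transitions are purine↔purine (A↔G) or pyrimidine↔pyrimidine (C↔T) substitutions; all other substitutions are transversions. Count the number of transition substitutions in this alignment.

Differing sites — 4:C/G (Tv); 7:T/A (Tv); 12:C/G (Tv); 21:G/A (Ti).
Of the 4 differences, 1 transition and 3 transversions, so the answer is 1.

1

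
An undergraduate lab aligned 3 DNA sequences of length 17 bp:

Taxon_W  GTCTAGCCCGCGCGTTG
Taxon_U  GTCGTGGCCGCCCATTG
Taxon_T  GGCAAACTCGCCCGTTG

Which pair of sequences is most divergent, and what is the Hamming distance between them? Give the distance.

Pairwise Hamming distances:
  Taxon_W vs Taxon_U: 5
  Taxon_W vs Taxon_T: 5
  Taxon_U vs Taxon_T: 7
The largest is 7, between Taxon_U and Taxon_T.

7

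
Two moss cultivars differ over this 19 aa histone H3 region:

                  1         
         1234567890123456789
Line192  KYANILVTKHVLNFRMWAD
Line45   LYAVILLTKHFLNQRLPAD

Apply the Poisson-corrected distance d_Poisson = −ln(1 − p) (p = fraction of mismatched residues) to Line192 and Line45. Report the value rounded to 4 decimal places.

The sequences differ at positions 1 (K/L), 4 (N/V), 7 (V/L), 11 (V/F), 14 (F/Q), 16 (M/L), 17 (W/P).
p = 7/19 = 0.368421.
d = −ln(1 − 0.368421) = −ln(0.631579) = 0.4595.

0.4595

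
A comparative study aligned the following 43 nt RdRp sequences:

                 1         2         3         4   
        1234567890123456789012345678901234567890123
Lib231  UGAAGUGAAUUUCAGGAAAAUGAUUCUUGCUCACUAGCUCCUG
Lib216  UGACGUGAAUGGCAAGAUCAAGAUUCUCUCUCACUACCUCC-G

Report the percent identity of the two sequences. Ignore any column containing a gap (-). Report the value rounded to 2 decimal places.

76.19%

Excluding the 1 gap column leaves 42 comparable sites.
Differing sites — 4:A/C; 11:U/G; 12:U/G; 15:G/A; 18:A/U; 19:A/C; 21:U/A; 28:U/C; 29:G/U; 37:G/C.
32 of the 42 comparable sites match, so the percent identity is 32/42 × 100 = 76.19%.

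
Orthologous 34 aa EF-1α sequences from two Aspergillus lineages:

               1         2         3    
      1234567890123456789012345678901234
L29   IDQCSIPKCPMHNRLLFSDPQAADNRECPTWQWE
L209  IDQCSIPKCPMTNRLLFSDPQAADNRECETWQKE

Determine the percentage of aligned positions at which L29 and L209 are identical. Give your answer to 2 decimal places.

91.18%

Mismatches occur at site 12 (H/T), site 29 (P/E), site 33 (W/K).
31 of the 34 sites match, so the percent identity is 31/34 × 100 = 91.18%.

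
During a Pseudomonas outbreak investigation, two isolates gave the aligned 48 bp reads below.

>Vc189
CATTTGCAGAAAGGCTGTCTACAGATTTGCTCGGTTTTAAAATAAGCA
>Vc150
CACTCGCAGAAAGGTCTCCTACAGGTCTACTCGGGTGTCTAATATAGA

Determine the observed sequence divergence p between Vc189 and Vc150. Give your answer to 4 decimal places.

Differing sites — 3:T/C; 5:T/C; 15:C/T; 16:T/C; 17:G/T; 18:T/C; 25:A/G; 27:T/C; 29:G/A; 35:T/G; 37:T/G; 39:A/C; 40:A/T; 45:A/T; 46:G/A; 47:C/G.
There are 16 differences over 48 sites, so p = 16/48 = 0.3333.

0.3333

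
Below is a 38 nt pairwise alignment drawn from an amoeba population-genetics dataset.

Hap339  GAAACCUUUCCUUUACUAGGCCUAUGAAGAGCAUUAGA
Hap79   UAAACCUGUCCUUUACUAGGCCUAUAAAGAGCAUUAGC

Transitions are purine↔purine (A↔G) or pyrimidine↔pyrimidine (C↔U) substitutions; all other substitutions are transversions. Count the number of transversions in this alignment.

Mismatches occur at site 1 (G→U, transversion), site 8 (U→G, transversion), site 26 (G→A, transition), site 38 (A→C, transversion).
Of the 4 differences, 1 transition and 3 transversions, so the answer is 3.

3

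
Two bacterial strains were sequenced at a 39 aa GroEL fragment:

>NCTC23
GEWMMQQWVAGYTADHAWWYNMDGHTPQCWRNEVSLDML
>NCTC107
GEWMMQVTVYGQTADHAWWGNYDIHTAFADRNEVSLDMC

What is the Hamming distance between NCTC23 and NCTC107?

12

Differing sites — 7:Q/V; 8:W/T; 10:A/Y; 12:Y/Q; 20:Y/G; 22:M/Y; 24:G/I; 27:P/A; 28:Q/F; 29:C/A; 30:W/D; 39:L/C.
That gives 12 mismatches out of 39 aligned sites, so the Hamming distance is 12.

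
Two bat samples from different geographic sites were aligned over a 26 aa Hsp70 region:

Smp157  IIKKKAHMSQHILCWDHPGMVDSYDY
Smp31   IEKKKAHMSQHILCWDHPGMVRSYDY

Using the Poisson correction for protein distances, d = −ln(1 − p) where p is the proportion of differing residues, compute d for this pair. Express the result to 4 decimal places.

0.0800

Differing sites — 2:I/E; 22:D/R.
p = 2/26 = 0.076923.
d = −ln(1 − 0.076923) = −ln(0.923077) = 0.0800.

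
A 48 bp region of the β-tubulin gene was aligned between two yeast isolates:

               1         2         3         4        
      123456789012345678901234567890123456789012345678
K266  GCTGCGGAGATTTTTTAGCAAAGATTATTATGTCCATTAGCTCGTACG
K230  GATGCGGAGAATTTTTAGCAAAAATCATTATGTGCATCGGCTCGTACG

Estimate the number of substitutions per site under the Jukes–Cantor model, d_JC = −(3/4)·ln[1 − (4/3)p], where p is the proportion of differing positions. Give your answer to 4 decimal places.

0.1622

Mismatches occur at site 2 (C↔A), site 11 (T↔A), site 23 (G↔A), site 26 (T↔C), site 34 (C↔G), site 38 (T↔C), site 39 (A↔G).
p = 7/48 = 0.145833.
d = −0.75 · ln(1 − (4/3)·0.145833) = −0.75 · ln(0.805556) = −0.75 · (-0.216223) = 0.1622.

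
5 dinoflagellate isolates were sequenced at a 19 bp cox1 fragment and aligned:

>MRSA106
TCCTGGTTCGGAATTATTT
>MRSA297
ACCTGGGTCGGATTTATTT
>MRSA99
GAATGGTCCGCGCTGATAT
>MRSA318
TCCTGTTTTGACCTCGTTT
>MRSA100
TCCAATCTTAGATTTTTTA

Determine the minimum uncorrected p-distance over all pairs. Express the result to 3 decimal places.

Pairwise Hamming distances:
  MRSA106 vs MRSA297: 3
  MRSA106 vs MRSA99: 9
  MRSA106 vs MRSA318: 7
  MRSA106 vs MRSA100: 9
  MRSA297 vs MRSA99: 10
  MRSA297 vs MRSA318: 9
  MRSA297 vs MRSA100: 9
  MRSA99 vs MRSA318: 11
  MRSA99 vs MRSA100: 17
  MRSA318 vs MRSA100: 10
The smallest is 3 mismatches, between MRSA106 and MRSA297; p = 3/19 = 0.158.

0.158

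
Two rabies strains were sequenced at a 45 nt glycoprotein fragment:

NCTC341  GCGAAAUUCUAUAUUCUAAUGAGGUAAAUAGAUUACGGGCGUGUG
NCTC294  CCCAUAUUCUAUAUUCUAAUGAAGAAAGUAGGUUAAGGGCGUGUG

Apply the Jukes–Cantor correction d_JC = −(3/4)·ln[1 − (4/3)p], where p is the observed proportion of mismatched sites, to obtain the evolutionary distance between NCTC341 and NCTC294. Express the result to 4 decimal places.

Mismatches occur at site 1 (G↔C), site 3 (G↔C), site 5 (A↔U), site 23 (G↔A), site 25 (U↔A), site 28 (A↔G), site 32 (A↔G), site 36 (C↔A).
p = 8/45 = 0.177778.
d = −0.75 · ln(1 − (4/3)·0.177778) = −0.75 · ln(0.762963) = −0.75 · (-0.270546) = 0.2029.

0.2029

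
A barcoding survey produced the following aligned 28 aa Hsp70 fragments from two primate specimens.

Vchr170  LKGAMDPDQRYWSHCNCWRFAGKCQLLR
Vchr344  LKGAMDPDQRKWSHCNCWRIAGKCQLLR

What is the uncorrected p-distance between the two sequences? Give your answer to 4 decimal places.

0.0714

Differing sites — 11:Y/K; 20:F/I.
There are 2 differences over 28 sites, so p = 2/28 = 0.0714.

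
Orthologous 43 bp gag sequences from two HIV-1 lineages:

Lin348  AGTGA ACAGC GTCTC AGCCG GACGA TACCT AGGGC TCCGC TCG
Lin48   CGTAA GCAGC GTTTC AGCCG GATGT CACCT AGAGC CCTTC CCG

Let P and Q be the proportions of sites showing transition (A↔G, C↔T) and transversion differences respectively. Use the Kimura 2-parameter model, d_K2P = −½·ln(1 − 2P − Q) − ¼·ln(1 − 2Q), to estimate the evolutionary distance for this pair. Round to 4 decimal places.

0.3726

The sequences differ at positions 1 (A/C, transversion), 4 (G/A, transition), 6 (A/G, transition), 13 (C/T, transition), 23 (C/T, transition), 25 (A/T, transversion), 26 (T/C, transition), 33 (G/A, transition), 36 (T/C, transition), 38 (C/T, transition), 39 (G/T, transversion), 41 (T/C, transition).
Of the 12 differences, 9 transitions and 3 transversions over 43 sites: P = 9/43 = 0.209302, Q = 3/43 = 0.069767.
d = −0.5·ln(0.511629) − 0.25·ln(0.860466) = −0.5·(-0.670156) − 0.25·(-0.150281) = 0.3726.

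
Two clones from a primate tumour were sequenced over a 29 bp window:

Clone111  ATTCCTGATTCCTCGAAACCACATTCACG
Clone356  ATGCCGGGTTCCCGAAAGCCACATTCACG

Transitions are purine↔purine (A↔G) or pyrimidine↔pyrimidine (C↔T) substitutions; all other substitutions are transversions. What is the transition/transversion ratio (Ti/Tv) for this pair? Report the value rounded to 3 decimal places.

1.333

Mismatches occur at site 3 (T→G, transversion), site 6 (T→G, transversion), site 8 (A→G, transition), site 13 (T→C, transition), site 14 (C→G, transversion), site 15 (G→A, transition), site 18 (A→G, transition).
Of the 7 differences, 4 transitions and 3 transversions, so Ti/Tv = 4/3 = 1.333.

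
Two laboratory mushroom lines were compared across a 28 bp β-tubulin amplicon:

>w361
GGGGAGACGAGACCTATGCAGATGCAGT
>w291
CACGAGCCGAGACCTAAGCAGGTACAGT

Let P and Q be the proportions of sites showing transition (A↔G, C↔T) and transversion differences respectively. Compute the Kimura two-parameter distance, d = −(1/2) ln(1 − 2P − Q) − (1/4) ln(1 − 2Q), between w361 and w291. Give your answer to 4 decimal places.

0.3050

The sequences differ at positions 1 (G/C, transversion), 2 (G/A, transition), 3 (G/C, transversion), 7 (A/C, transversion), 17 (T/A, transversion), 22 (A/G, transition), 24 (G/A, transition).
Of the 7 differences, 3 transitions and 4 transversions over 28 sites: P = 3/28 = 0.107143, Q = 4/28 = 0.142857.
d = −0.5·ln(0.642857) − 0.25·ln(0.714286) = −0.5·(-0.441833) − 0.25·(-0.336472) = 0.3050.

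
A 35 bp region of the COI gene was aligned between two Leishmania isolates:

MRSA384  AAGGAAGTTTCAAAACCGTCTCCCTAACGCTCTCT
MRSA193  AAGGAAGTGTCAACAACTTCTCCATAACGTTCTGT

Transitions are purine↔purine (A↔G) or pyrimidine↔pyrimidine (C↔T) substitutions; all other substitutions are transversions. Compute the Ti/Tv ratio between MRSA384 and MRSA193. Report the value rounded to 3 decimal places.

The sequences differ at positions 9 (T/G, transversion), 14 (A/C, transversion), 16 (C/A, transversion), 18 (G/T, transversion), 24 (C/A, transversion), 30 (C/T, transition), 34 (C/G, transversion).
Of the 7 differences, 1 transition and 6 transversions, so Ti/Tv = 1/6 = 0.167.

0.167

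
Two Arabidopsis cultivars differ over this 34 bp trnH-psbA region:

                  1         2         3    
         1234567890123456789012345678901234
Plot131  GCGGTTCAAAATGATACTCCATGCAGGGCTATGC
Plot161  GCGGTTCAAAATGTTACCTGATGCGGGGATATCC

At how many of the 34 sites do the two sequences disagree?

7

Differing sites — 14:A/T; 18:T/C; 19:C/T; 20:C/G; 25:A/G; 29:C/A; 33:G/C.
That gives 7 mismatches out of 34 aligned sites, so the Hamming distance is 7.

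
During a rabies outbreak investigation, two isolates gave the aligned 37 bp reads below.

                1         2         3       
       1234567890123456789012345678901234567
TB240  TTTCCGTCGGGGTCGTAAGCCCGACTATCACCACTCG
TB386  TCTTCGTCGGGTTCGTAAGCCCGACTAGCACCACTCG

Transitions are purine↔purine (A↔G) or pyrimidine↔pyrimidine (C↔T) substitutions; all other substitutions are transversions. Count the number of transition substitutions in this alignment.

The sequences differ at positions 2 (T/C, transition), 4 (C/T, transition), 12 (G/T, transversion), 28 (T/G, transversion).
Of the 4 differences, 2 transitions and 2 transversions, so the answer is 2.

2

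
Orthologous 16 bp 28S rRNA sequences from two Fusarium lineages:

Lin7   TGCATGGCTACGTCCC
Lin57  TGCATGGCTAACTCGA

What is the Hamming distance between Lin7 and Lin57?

4

The sequences differ at positions 11 (C/A), 12 (G/C), 15 (C/G), 16 (C/A).
That gives 4 mismatches out of 16 aligned sites, so the Hamming distance is 4.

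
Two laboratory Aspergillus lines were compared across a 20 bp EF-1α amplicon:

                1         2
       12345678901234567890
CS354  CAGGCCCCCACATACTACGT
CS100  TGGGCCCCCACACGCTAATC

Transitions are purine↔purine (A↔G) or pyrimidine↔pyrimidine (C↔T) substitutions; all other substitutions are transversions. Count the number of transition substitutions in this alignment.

The sequences differ at positions 1 (C/T, transition), 2 (A/G, transition), 13 (T/C, transition), 14 (A/G, transition), 18 (C/A, transversion), 19 (G/T, transversion), 20 (T/C, transition).
Of the 7 differences, 5 transitions and 2 transversions, so the answer is 5.

5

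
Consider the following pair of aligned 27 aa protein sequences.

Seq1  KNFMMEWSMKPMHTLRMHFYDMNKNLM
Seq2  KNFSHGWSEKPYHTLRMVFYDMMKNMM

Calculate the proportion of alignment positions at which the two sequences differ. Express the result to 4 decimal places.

0.2963

The sequences differ at positions 4 (M/S), 5 (M/H), 6 (E/G), 9 (M/E), 12 (M/Y), 18 (H/V), 23 (N/M), 26 (L/M).
There are 8 differences over 27 sites, so p = 8/27 = 0.2963.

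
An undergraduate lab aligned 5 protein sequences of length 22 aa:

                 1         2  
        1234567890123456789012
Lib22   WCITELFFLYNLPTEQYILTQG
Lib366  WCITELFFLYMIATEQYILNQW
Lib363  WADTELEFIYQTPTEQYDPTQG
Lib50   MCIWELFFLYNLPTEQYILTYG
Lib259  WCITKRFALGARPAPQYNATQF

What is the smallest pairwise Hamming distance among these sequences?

3

Pairwise Hamming distances:
  Lib22 vs Lib366: 5
  Lib22 vs Lib363: 8
  Lib22 vs Lib50: 3
  Lib22 vs Lib259: 11
  Lib366 vs Lib363: 11
  Lib366 vs Lib50: 8
  Lib366 vs Lib259: 13
  Lib363 vs Lib50: 11
  Lib363 vs Lib259: 15
  Lib50 vs Lib259: 14
The smallest is 3, between Lib22 and Lib50.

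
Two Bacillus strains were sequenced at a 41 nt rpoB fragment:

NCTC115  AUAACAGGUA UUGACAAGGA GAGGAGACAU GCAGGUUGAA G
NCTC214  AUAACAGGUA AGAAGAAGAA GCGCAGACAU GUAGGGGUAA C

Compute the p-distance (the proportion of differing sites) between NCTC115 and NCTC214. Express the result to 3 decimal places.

The sequences differ at positions 11 (U/A), 12 (U/G), 13 (G/A), 15 (C/G), 19 (G/A), 22 (A/C), 24 (G/C), 32 (C/U), 36 (U/G), 37 (U/G), 38 (G/U), 41 (G/C).
There are 12 differences over 41 sites, so p = 12/41 = 0.293.

0.293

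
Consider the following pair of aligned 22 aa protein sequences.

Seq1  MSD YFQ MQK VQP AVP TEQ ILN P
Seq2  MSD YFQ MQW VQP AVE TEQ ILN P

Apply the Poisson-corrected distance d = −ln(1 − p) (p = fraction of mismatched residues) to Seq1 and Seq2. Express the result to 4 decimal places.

0.0953

The sequences differ at positions 9 (K/W), 15 (P/E).
p = 2/22 = 0.090909.
d = −ln(1 − 0.090909) = −ln(0.909091) = 0.0953.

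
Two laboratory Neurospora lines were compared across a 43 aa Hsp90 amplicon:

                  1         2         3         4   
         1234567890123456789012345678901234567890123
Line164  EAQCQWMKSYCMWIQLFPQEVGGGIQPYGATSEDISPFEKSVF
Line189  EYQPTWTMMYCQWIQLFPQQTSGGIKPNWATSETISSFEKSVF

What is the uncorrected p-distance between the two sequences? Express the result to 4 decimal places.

The sequences differ at positions 2 (A/Y), 4 (C/P), 5 (Q/T), 7 (M/T), 8 (K/M), 9 (S/M), 12 (M/Q), 20 (E/Q), 21 (V/T), 22 (G/S), 26 (Q/K), 28 (Y/N), 29 (G/W), 34 (D/T), 37 (P/S).
There are 15 differences over 43 sites, so p = 15/43 = 0.3488.

0.3488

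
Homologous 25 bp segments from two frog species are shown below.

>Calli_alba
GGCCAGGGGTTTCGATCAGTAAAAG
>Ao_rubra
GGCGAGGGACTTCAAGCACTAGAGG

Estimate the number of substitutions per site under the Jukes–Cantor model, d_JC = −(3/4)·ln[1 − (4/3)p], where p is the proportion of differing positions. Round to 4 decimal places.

Differing sites — 4:C/G; 9:G/A; 10:T/C; 14:G/A; 16:T/G; 19:G/C; 22:A/G; 24:A/G.
p = 8/25 = 0.320000.
d = −0.75 · ln(1 − (4/3)·0.320000) = −0.75 · ln(0.573333) = −0.75 · (-0.556289) = 0.4172.

0.4172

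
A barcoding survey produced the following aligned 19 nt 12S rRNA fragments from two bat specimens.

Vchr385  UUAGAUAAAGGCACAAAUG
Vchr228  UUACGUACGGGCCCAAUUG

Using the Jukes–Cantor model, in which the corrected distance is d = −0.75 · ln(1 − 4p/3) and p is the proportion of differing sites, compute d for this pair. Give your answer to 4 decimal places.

0.4099

Differing sites — 4:G/C; 5:A/G; 8:A/C; 9:A/G; 13:A/C; 17:A/U.
p = 6/19 = 0.315789.
d = −0.75 · ln(1 − (4/3)·0.315789) = −0.75 · ln(0.578948) = −0.75 · (-0.546543) = 0.4099.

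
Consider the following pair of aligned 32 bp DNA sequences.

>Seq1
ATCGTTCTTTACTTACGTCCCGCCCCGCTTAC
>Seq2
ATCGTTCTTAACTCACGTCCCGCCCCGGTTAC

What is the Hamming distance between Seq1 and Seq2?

Mismatches occur at site 10 (T→A), site 14 (T→C), site 28 (C→G).
That gives 3 mismatches out of 32 aligned sites, so the Hamming distance is 3.

3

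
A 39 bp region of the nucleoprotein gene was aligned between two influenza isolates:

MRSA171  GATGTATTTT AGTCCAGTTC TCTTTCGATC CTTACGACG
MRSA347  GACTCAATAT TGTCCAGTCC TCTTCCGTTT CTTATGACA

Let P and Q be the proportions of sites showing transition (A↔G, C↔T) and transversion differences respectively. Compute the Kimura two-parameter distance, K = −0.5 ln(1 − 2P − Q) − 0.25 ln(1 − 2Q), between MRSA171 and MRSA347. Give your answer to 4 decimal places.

Differing sites — 3:T/C (Ti); 4:G/T (Tv); 5:T/C (Ti); 7:T/A (Tv); 9:T/A (Tv); 11:A/T (Tv); 19:T/C (Ti); 25:T/C (Ti); 28:A/T (Tv); 30:C/T (Ti); 35:C/T (Ti); 39:G/A (Ti).
Of the 12 differences, 7 transitions and 5 transversions over 39 sites: P = 7/39 = 0.179487, Q = 5/39 = 0.128205.
d = −0.5·ln(0.512821) − 0.25·ln(0.743590) = −0.5·(-0.667828) − 0.25·(-0.296265) = 0.4080.

0.4080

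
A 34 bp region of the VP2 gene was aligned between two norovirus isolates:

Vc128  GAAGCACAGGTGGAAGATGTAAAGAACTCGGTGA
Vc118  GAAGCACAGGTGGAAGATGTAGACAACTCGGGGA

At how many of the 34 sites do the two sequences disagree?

The sequences differ at positions 22 (A/G), 24 (G/C), 32 (T/G).
That gives 3 mismatches out of 34 aligned sites, so the Hamming distance is 3.

3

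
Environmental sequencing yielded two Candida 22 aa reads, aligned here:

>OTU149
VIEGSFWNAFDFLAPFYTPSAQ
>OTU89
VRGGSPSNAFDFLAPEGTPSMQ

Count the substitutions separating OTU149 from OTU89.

7

Differing sites — 2:I/R; 3:E/G; 6:F/P; 7:W/S; 16:F/E; 17:Y/G; 21:A/M.
That gives 7 mismatches out of 22 aligned sites, so the Hamming distance is 7.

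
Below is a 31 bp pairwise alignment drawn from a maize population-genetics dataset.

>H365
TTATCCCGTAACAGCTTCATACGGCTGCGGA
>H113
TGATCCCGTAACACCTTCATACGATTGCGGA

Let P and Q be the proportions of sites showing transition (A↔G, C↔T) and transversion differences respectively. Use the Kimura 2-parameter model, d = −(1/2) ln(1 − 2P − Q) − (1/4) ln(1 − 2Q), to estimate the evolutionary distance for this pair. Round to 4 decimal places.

0.1421

Mismatches occur at site 2 (T/G, transversion), site 14 (G/C, transversion), site 24 (G/A, transition), site 25 (C/T, transition).
Of the 4 differences, 2 transitions and 2 transversions over 31 sites: P = 2/31 = 0.064516, Q = 2/31 = 0.064516.
d = −0.5·ln(0.806452) − 0.25·ln(0.870968) = −0.5·(-0.215111) − 0.25·(-0.138150) = 0.1421.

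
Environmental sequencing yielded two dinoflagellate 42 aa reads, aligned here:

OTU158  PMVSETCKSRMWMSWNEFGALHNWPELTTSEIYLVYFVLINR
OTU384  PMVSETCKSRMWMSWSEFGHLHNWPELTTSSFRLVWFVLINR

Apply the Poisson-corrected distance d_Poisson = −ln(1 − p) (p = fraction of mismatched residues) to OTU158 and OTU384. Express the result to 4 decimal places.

0.1542

Differing sites — 16:N/S; 20:A/H; 31:E/S; 32:I/F; 33:Y/R; 36:Y/W.
p = 6/42 = 0.142857.
d = −ln(1 − 0.142857) = −ln(0.857143) = 0.1542.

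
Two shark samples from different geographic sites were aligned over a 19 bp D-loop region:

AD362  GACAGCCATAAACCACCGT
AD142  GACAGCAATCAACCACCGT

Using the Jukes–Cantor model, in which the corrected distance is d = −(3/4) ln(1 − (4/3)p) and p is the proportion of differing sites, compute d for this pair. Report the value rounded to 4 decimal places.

0.1134

Differing sites — 7:C/A; 10:A/C.
p = 2/19 = 0.105263.
d = −0.75 · ln(1 − (4/3)·0.105263) = −0.75 · ln(0.859649) = −0.75 · (-0.151231) = 0.1134.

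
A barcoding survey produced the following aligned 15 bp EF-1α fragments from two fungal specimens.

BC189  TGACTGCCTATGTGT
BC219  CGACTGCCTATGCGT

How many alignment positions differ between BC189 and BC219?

The sequences differ at positions 1 (T/C), 13 (T/C).
That gives 2 mismatches out of 15 aligned sites, so the Hamming distance is 2.

2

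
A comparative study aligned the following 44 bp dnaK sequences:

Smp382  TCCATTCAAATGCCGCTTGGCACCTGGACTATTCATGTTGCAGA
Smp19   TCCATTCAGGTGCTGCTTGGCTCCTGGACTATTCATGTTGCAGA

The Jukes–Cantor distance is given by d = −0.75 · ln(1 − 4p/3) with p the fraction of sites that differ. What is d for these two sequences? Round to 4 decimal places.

0.0969

The sequences differ at positions 9 (A/G), 10 (A/G), 14 (C/T), 22 (A/T).
p = 4/44 = 0.090909.
d = −0.75 · ln(1 − (4/3)·0.090909) = −0.75 · ln(0.878788) = −0.75 · (-0.129212) = 0.0969.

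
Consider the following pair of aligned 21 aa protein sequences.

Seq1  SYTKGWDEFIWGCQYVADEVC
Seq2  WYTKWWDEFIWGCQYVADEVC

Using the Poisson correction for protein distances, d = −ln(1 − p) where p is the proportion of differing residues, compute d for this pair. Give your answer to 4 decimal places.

0.1001

Mismatches occur at site 1 (S→W), site 5 (G→W).
p = 2/21 = 0.095238.
d = −ln(1 − 0.095238) = −ln(0.904762) = 0.1001.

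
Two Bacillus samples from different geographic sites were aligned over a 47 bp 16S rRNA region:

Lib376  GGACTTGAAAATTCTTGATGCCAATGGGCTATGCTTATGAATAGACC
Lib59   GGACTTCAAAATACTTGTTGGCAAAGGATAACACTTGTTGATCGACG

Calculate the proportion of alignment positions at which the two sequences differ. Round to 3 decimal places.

The sequences differ at positions 7 (G/C), 13 (T/A), 18 (A/T), 21 (C/G), 25 (T/A), 28 (G/A), 29 (C/T), 30 (T/A), 32 (T/C), 33 (G/A), 37 (A/G), 39 (G/T), 40 (A/G), 43 (A/C), 47 (C/G).
There are 15 differences over 47 sites, so p = 15/47 = 0.319.

0.319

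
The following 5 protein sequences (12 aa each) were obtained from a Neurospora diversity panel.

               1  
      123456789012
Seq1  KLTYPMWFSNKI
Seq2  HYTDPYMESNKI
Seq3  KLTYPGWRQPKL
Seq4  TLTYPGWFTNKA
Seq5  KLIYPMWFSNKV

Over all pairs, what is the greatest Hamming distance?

Pairwise Hamming distances:
  Seq1 vs Seq2: 6
  Seq1 vs Seq3: 5
  Seq1 vs Seq4: 4
  Seq1 vs Seq5: 2
  Seq2 vs Seq3: 9
  Seq2 vs Seq4: 8
  Seq2 vs Seq5: 8
  Seq3 vs Seq4: 5
  Seq3 vs Seq5: 6
  Seq4 vs Seq5: 5
The largest is 9, between Seq2 and Seq3.

9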